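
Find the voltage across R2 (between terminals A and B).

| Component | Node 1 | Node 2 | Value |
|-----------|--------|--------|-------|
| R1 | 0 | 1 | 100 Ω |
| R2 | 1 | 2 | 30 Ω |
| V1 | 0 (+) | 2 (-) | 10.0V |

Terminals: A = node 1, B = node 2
R1 and R2 are in series across V1 (node 0 → node 1 → node 2), and the output A–B is taken across R2, so this is a voltage divider.
Series current: I = V1/(R1 + R2) = 10/(100 + 30) = 10/130 = 0.07692 A
V_R2 = I × R2 = V1 × R2/(R1 + R2) = 10 × 30/130 = 2.308 V

Final answer: 2.308 V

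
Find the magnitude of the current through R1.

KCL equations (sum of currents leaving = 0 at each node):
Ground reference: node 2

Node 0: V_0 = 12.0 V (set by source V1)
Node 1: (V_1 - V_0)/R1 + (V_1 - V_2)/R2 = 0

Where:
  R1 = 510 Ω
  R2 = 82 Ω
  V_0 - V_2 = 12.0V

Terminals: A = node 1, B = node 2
Nodal analysis, taking node 2 as the 0 V reference.
Source V1 fixes V_0 = 12 V.
KCL at each unknown node (sum of currents leaving = 0; resistances in Ω):
  Node 1: (V_1 - 12)/510 + (V_1 - 0)/82 = 0
Collecting terms: 0.01416 × V_1 = 0.02353  =>  V_1 = 1.662 V
I_R1 = (V_0 - V_1)/R1 = (12 - 1.662)/510 = 0.02027 A
|I_R1| = 0.02027 A

Final answer: |I_R1| = 0.02027 A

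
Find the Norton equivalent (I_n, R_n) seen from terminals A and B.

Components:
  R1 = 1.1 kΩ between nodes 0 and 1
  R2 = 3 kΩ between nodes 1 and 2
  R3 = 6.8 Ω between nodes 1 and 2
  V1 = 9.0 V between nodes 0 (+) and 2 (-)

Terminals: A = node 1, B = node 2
Find the Thévenin equivalent first; then I_n = V_th/R_th and R_n = R_th.
Step 1 — V_th is the open-circuit voltage V_A - V_B (nothing connected across the terminals).
Nodal analysis, taking node 2 as the 0 V reference.
Source V1 fixes V_0 = 9 V.
KCL at each unknown node (sum of currents leaving = 0; resistances in Ω):
  Node 1: (V_1 - 9)/1100 + (V_1 - 0)/3000 + (V_1 - 0)/6.8 = 0
Collecting terms: 0.1483 × V_1 = 0.008182  =>  V_1 = 0.05517 V
V_th = V_1 - V_2 = 0.05517 - 0 = 0.05517 V
Step 2 — R_th: zero the source — replace V1 by a short circuit (node 2 merges into node 0) — and find the resistance seen between A (node 1) and B (node 0).
Reduce the network between node 1 (A) and node 0 (B) by series/parallel combination:
  Rp1 = R1 ‖ R2 ‖ R3 (parallel, all between nodes 0 and 1) = 1/(1/1100 + 1/3000 + 1/6.8) = 6.743 Ω
R_th = 6.743 Ω
I_n = V_th/R_th = 0.05517/6.743 = 0.008182 A, and R_n = R_th = 6.743 Ω

Final answer: I_n = 0.008182 A, R_n = 6.743 Ω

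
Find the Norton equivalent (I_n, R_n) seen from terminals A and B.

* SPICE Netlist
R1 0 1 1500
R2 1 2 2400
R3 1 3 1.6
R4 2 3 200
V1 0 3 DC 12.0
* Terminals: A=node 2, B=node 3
Find the Thévenin equivalent first; then I_n = V_th/R_th and R_n = R_th.
Step 1 — V_th is the open-circuit voltage V_A - V_B (nothing connected across the terminals).
Nodal analysis, taking node 3 as the 0 V reference.
Source V1 fixes V_0 = 12 V.
KCL at each unknown node (sum of currents leaving = 0; resistances in Ω):
  Node 1: (V_1 - 12)/1500 + (V_1 - V_2)/2400 + (V_1 - 0)/1.6 = 0
  Node 2: (V_2 - V_1)/2400 + (V_2 - 0)/200 = 0
Collecting terms (coefficients in siemens):
  0.6261·V_1 - 0.0004167·V_2 = 0.008
  0.005417·V_2 - 0.0004167·V_1 = 0
Determinant D = (0.6261)(0.005417) - (-0.0004167)(-0.0004167) = 0.003391
V_1 = [(0.008)(0.005417) - (-0.0004167)(0)]/D = 0.01278 V
V_2 = [(0.6261)(0) - (0.008)(-0.0004167)]/D = 0.000983 V
V_th = V_2 - V_3 = 0.000983 - 0 = 0.000983 V
Step 2 — R_th: zero the source — replace V1 by a short circuit (node 3 merges into node 0) — and find the resistance seen between A (node 2) and B (node 0).
Reduce the network between node 2 (A) and node 0 (B) by series/parallel combination:
  Rp1 = R1 ‖ R3 (parallel, both between nodes 0 and 1) = 1/(1/1500 + 1/1.6) = 1.598 Ω
  Rs1 = R2 + Rp1 (series, joined only at node 1) = 2400 + 1.598 = 2402 Ω
  Rp2 = R4 ‖ Rs1 (parallel, both between nodes 0 and 2) = 1/(1/200 + 1/2402) = 184.6 Ω
R_th = 184.6 Ω
I_n = V_th/R_th = 0.000983/184.6 = 0.000005324 A, and R_n = R_th = 184.6 Ω

Final answer: I_n = 5.324e-06 A, R_n = 184.6 Ω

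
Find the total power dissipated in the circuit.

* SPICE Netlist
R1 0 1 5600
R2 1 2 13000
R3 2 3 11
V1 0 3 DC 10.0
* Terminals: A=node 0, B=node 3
Nodal analysis, taking node 3 as the 0 V reference.
Source V1 fixes V_0 = 10 V.
KCL at each unknown node (sum of currents leaving = 0; resistances in Ω):
  Node 1: (V_1 - 10)/5600 + (V_1 - V_2)/13000 = 0
  Node 2: (V_2 - V_1)/13000 + (V_2 - 0)/11 = 0
Collecting terms (coefficients in siemens):
  0.0002555·V_1 - 0.00007692·V_2 = 0.001786
  0.09099·V_2 - 0.00007692·V_1 = 0
Determinant D = (0.0002555)(0.09099) - (-0.00007692)(-0.00007692) = 0.00002324
V_1 = [(0.001786)(0.09099) - (-0.00007692)(0)]/D = 6.991 V
V_2 = [(0.0002555)(0) - (0.001786)(-0.00007692)]/D = 0.00591 V
Power in each resistor, P = (ΔV)²/R:
  P_R1 = (10 - 6.991)²/5600 = 0.001617 W
  P_R2 = (6.991 - 0.00591)²/13000 = 0.003753 W
  P_R3 = (0.00591 - 0)²/11 = 0.000003176 W
P_total = P_R1 + P_R2 + P_R3 = 0.005373 W

Final answer: 0.005373 W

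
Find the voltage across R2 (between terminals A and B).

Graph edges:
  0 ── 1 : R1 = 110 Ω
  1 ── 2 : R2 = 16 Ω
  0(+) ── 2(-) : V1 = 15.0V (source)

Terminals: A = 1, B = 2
R1 and R2 are in series across V1 (node 0 → node 1 → node 2), and the output A–B is taken across R2, so this is a voltage divider.
Series current: I = V1/(R1 + R2) = 15/(110 + 16) = 15/126 = 0.119 A
V_R2 = I × R2 = V1 × R2/(R1 + R2) = 15 × 16/126 = 1.905 V

Final answer: 1.905 V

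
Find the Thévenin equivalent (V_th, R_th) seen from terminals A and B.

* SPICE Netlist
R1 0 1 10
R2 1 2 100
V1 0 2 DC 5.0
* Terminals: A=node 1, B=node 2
Step 1 — V_th is the open-circuit voltage V_A - V_B (nothing connected across the terminals).
Nodal analysis, taking node 2 as the 0 V reference.
Source V1 fixes V_0 = 5 V.
KCL at each unknown node (sum of currents leaving = 0; resistances in Ω):
  Node 1: (V_1 - 5)/10 + (V_1 - 0)/100 = 0
Collecting terms: 0.11 × V_1 = 0.5  =>  V_1 = 4.545 V
V_th = V_1 - V_2 = 4.545 - 0 = 4.545 V
Step 2 — R_th: zero the source — replace V1 by a short circuit (node 2 merges into node 0) — and find the resistance seen between A (node 1) and B (node 0).
Reduce the network between node 1 (A) and node 0 (B) by series/parallel combination:
  Rp1 = R1 ‖ R2 (parallel, both between nodes 0 and 1) = 1/(1/10 + 1/100) = 9.091 Ω
R_th = 9.091 Ω

Final answer: V_th = 4.545 V, R_th = 9.091 Ω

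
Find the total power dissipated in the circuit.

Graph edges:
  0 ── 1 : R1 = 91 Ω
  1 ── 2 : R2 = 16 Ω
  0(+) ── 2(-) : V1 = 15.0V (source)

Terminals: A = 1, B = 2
Nodal analysis, taking node 2 as the 0 V reference.
Source V1 fixes V_0 = 15 V.
KCL at each unknown node (sum of currents leaving = 0; resistances in Ω):
  Node 1: (V_1 - 15)/91 + (V_1 - 0)/16 = 0
Collecting terms: 0.07349 × V_1 = 0.1648  =>  V_1 = 2.243 V
Power in each resistor, P = (ΔV)²/R:
  P_R1 = (15 - 2.243)²/91 = 1.788 W
  P_R2 = (2.243 - 0)²/16 = 0.3144 W
P_total = P_R1 + P_R2 = 2.103 W

Final answer: 2.103 W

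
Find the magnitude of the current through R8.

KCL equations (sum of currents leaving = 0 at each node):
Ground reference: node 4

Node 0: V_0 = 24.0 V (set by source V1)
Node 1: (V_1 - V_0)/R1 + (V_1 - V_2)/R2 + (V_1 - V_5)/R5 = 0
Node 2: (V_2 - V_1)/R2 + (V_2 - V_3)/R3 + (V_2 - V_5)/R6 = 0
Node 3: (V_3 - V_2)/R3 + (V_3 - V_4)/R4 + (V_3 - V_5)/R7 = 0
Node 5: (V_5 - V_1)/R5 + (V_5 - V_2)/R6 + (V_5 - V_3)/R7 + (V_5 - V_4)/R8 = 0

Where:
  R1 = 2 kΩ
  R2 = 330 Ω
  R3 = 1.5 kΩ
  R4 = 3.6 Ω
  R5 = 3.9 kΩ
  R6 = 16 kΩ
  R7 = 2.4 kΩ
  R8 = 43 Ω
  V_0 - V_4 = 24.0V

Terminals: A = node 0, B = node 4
Nodal analysis, taking node 4 as the 0 V reference.
Source V1 fixes V_0 = 24 V.
KCL at each unknown node (sum of currents leaving = 0; resistances in Ω):
  Node 1: (V_1 - 24)/2000 + (V_1 - V_2)/330 + (V_1 - V_5)/3900 = 0
  Node 2: (V_2 - V_1)/330 + (V_2 - V_3)/1500 + (V_2 - V_5)/16000 = 0
  Node 3: (V_3 - V_2)/1500 + (V_3 - 0)/3.6 + (V_3 - V_5)/2400 = 0
  Node 5: (V_5 - V_1)/3900 + (V_5 - V_2)/16000 + (V_5 - V_3)/2400 + (V_5 - 0)/43 = 0
Collecting terms (coefficients in siemens):
  0.003787·V_1 - 0.00303·V_2 - 0.0002564·V_5 = 0.012
  0.003759·V_2 - 0.00303·V_1 - 0.0006667·V_3 - 0.0000625·V_5 = 0
  0.2789·V_3 - 0.0006667·V_2 - 0.0004167·V_5 = 0
  0.02399·V_5 - 0.0002564·V_1 - 0.0000625·V_2 - 0.0004167·V_3 = 0
Solving these 4 simultaneous equations (Gaussian elimination) gives:
  V_1 = 8.961 V, V_2 = 7.228 V, V_3 = 0.01745 V, V_5 = 0.1149 V
I_R8 = (V_4 - V_5)/R8 = (0 - 0.1149)/43 = -0.002672 A
|I_R8| = 0.002672 A

Final answer: |I_R8| = 0.002672 A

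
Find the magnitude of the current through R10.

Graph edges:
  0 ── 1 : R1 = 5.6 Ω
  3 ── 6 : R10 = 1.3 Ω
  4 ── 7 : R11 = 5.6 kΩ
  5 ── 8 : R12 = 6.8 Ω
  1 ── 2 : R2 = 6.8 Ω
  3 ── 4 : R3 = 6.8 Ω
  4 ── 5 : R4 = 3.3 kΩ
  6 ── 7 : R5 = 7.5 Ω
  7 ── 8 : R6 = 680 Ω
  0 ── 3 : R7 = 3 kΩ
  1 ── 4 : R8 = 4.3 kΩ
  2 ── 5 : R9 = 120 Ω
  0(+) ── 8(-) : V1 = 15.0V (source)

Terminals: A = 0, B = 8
Nodal analysis, taking node 8 as the 0 V reference.
Source V1 fixes V_0 = 15 V.
KCL at each unknown node (sum of currents leaving = 0; resistances in Ω):
  Node 1: (V_1 - 15)/5.6 + (V_1 - V_2)/6.8 + (V_1 - V_4)/4300 = 0
  Node 2: (V_2 - V_1)/6.8 + (V_2 - V_5)/120 = 0
  Node 3: (V_3 - V_4)/6.8 + (V_3 - 15)/3000 + (V_3 - V_6)/1.3 = 0
  Node 4: (V_4 - V_3)/6.8 + (V_4 - V_5)/3300 + (V_4 - V_1)/4300 + (V_4 - V_7)/5600 = 0
  Node 5: (V_5 - V_4)/3300 + (V_5 - V_2)/120 + (V_5 - 0)/6.8 = 0
  Node 6: (V_6 - V_7)/7.5 + (V_6 - V_3)/1.3 = 0
  Node 7: (V_7 - V_6)/7.5 + (V_7 - 0)/680 + (V_7 - V_4)/5600 = 0
Collecting terms (coefficients in siemens):
  0.3259·V_1 - 0.1471·V_2 - 0.0002326·V_4 = 2.679
  0.1554·V_2 - 0.1471·V_1 - 0.008333·V_5 = 0
  0.9166·V_3 - 0.1471·V_4 - 0.7692·V_6 = 0.005
  0.1478·V_4 - 0.0002326·V_1 - 0.1471·V_3 - 0.000303·V_5 - 0.0001786·V_7 = 0
  0.1557·V_5 - 0.008333·V_2 - 0.000303·V_4 = 0
  0.9026·V_6 - 0.7692·V_3 - 0.1333·V_7 = 0
  0.135·V_7 - 0.0001786·V_4 - 0.1333·V_6 = 0
Solving these 7 simultaneous equations (Gaussian elimination) gives:
  V_1 = 14.38 V, V_2 = 13.65 V, V_3 = 3.69 V, V_4 = 3.7 V
  V_5 = 0.7379 V, V_6 = 3.683 V, V_7 = 3.643 V
I_R10 = (V_3 - V_6)/R10 = (3.69 - 3.683)/1.3 = 0.005346 A
|I_R10| = 0.005346 A

Final answer: |I_R10| = 0.005346 A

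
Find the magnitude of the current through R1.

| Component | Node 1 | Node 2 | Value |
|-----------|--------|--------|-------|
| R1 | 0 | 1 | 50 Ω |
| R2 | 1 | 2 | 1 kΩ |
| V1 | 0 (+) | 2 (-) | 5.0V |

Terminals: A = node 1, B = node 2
Nodal analysis, taking node 2 as the 0 V reference.
Source V1 fixes V_0 = 5 V.
KCL at each unknown node (sum of currents leaving = 0; resistances in Ω):
  Node 1: (V_1 - 5)/50 + (V_1 - 0)/1000 = 0
Collecting terms: 0.021 × V_1 = 0.1  =>  V_1 = 4.762 V
I_R1 = (V_0 - V_1)/R1 = (5 - 4.762)/50 = 0.004762 A
|I_R1| = 0.004762 A

Final answer: |I_R1| = 0.004762 A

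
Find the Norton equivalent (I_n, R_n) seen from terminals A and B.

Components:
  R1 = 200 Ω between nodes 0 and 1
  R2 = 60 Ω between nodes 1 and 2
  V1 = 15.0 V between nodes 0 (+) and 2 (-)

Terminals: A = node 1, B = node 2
Find the Thévenin equivalent first; then I_n = V_th/R_th and R_n = R_th.
Step 1 — V_th is the open-circuit voltage V_A - V_B (nothing connected across the terminals).
Nodal analysis, taking node 2 as the 0 V reference.
Source V1 fixes V_0 = 15 V.
KCL at each unknown node (sum of currents leaving = 0; resistances in Ω):
  Node 1: (V_1 - 15)/200 + (V_1 - 0)/60 = 0
Collecting terms: 0.02167 × V_1 = 0.075  =>  V_1 = 3.462 V
V_th = V_1 - V_2 = 3.462 - 0 = 3.462 V
Step 2 — R_th: zero the source — replace V1 by a short circuit (node 2 merges into node 0) — and find the resistance seen between A (node 1) and B (node 0).
Reduce the network between node 1 (A) and node 0 (B) by series/parallel combination:
  Rp1 = R1 ‖ R2 (parallel, both between nodes 0 and 1) = 1/(1/200 + 1/60) = 46.15 Ω
R_th = 46.15 Ω
I_n = V_th/R_th = 3.462/46.15 = 0.075 A, and R_n = R_th = 46.15 Ω

Final answer: I_n = 0.075 A, R_n = 46.15 Ω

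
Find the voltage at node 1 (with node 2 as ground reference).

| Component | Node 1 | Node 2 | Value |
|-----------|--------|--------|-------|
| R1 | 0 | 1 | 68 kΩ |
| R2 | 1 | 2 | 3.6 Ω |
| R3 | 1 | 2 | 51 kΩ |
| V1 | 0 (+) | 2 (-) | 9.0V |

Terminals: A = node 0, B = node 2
Nodal analysis, taking node 2 as the 0 V reference.
Source V1 fixes V_0 = 9 V.
KCL at each unknown node (sum of currents leaving = 0; resistances in Ω):
  Node 1: (V_1 - 9)/68000 + (V_1 - 0)/3.6 + (V_1 - 0)/51000 = 0
Collecting terms: 0.2778 × V_1 = 0.0001324  =>  V_1 = 0.0004764 V
The requested potential is V_1 = 0.0004764 V.

Final answer: V_1 = 0.0004764 V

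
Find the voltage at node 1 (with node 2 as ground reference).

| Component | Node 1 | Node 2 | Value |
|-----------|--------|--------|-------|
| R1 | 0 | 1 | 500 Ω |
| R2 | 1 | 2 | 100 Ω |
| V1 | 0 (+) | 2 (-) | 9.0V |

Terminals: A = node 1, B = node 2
Nodal analysis, taking node 2 as the 0 V reference.
Source V1 fixes V_0 = 9 V.
KCL at each unknown node (sum of currents leaving = 0; resistances in Ω):
  Node 1: (V_1 - 9)/500 + (V_1 - 0)/100 = 0
Collecting terms: 0.012 × V_1 = 0.018  =>  V_1 = 1.5 V
The requested potential is V_1 = 1.5 V.

Final answer: V_1 = 1.5 V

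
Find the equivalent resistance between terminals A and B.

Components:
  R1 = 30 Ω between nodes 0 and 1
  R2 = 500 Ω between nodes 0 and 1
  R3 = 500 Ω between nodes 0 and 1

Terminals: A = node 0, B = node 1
Reduce the network between node 0 (A) and node 1 (B) by series/parallel combination:
  Rp1 = R1 ‖ R2 ‖ R3 (parallel, all between nodes 0 and 1) = 1/(1/30 + 1/500 + 1/500) = 26.79 Ω
R_eq = 26.79 Ω

Final answer: 26.79 Ω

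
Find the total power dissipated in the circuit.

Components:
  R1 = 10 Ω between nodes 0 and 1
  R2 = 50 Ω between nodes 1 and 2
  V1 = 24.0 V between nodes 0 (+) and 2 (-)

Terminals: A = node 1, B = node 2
Nodal analysis, taking node 2 as the 0 V reference.
Source V1 fixes V_0 = 24 V.
KCL at each unknown node (sum of currents leaving = 0; resistances in Ω):
  Node 1: (V_1 - 24)/10 + (V_1 - 0)/50 = 0
Collecting terms: 0.12 × V_1 = 2.4  =>  V_1 = 20 V
Power in each resistor, P = (ΔV)²/R:
  P_R1 = (24 - 20)²/10 = 1.6 W
  P_R2 = (20 - 0)²/50 = 8 W
P_total = P_R1 + P_R2 = 9.6 W

Final answer: 9.6 W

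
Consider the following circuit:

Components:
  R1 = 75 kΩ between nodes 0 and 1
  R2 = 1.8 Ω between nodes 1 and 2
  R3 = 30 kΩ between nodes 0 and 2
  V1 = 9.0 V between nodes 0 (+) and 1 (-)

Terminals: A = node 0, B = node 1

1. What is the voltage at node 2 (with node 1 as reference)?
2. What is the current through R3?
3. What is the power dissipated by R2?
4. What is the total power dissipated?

Nodal analysis, taking node 1 as the 0 V reference.
Source V1 fixes V_0 = 9 V.
KCL at each unknown node (sum of currents leaving = 0; resistances in Ω):
  Node 2: (V_2 - 0)/1.8 + (V_2 - 9)/30000 = 0
Collecting terms: 0.5556 × V_2 = 0.0003  =>  V_2 = 0.00054 V
Part 1:
  Read off the nodal solution: V_2 = 0.00054 V
Part 2:
  I_R3 = (V_0 - V_2)/R3 = (9 - 0.00054)/30000 = 0.0003 A
  Magnitude: I_R3 = 0.0003 A
Part 3:
  I_R2 = (V_1 - V_2)/R2 = (0 - 0.00054)/1.8 = -0.0003 A
  P_R2 = I_R2² × R2 = (-0.0003)² × 1.8 = 0.000000162 W
Part 4:
  Power in each resistor, P = (ΔV)²/R:
    P_R1 = (9 - 0)²/75000 = 0.00108 W
    P_R2 = (0 - 0.00054)²/1.8 = 0.000000162 W
    P_R3 = (9 - 0.00054)²/30000 = 0.0027 W
  P_total = P_R1 + P_R2 + P_R3 = 0.00378 W

Final answers:
1. V_2 = 0.00054 V
2. I_R3 = 0.0003 A
3. P_R2 = 1.62e-07 W
4. P_total = 0.00378 W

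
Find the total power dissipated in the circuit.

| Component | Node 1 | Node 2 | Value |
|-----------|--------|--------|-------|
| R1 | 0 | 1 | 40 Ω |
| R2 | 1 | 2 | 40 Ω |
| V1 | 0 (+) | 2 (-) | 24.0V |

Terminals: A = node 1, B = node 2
Nodal analysis, taking node 2 as the 0 V reference.
Source V1 fixes V_0 = 24 V.
KCL at each unknown node (sum of currents leaving = 0; resistances in Ω):
  Node 1: (V_1 - 24)/40 + (V_1 - 0)/40 = 0
Collecting terms: 0.05 × V_1 = 0.6  =>  V_1 = 12 V
Power in each resistor, P = (ΔV)²/R:
  P_R1 = (24 - 12)²/40 = 3.6 W
  P_R2 = (12 - 0)²/40 = 3.6 W
P_total = P_R1 + P_R2 = 7.2 W

Final answer: 7.2 W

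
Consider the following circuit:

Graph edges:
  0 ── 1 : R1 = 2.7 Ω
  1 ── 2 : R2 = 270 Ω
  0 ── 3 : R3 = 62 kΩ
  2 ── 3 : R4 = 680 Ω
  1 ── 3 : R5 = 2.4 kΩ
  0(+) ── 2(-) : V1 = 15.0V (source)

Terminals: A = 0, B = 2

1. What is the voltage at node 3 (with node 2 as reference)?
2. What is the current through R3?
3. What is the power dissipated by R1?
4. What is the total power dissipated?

Nodal analysis, taking node 2 as the 0 V reference.
Source V1 fixes V_0 = 15 V.
KCL at each unknown node (sum of currents leaving = 0; resistances in Ω):
  Node 1: (V_1 - 15)/2.7 + (V_1 - 0)/270 + (V_1 - V_3)/2400 = 0
  Node 3: (V_3 - 15)/62000 + (V_3 - 0)/680 + (V_3 - V_1)/2400 = 0
Collecting terms (coefficients in siemens):
  0.3745·V_1 - 0.0004167·V_3 = 5.556
  0.001903·V_3 - 0.0004167·V_1 = 0.0002419
Determinant D = (0.3745)(0.001903) - (-0.0004167)(-0.0004167) = 0.0007126
V_1 = [(5.556)(0.001903) - (-0.0004167)(0.0002419)]/D = 14.84 V
V_3 = [(0.3745)(0.0002419) - (5.556)(-0.0004167)]/D = 3.375 V
Part 1:
  Read off the nodal solution: V_3 = 3.375 V
Part 2:
  I_R3 = (V_0 - V_3)/R3 = (15 - 3.375)/62000 = 0.0001875 A
  Magnitude: I_R3 = 0.0001875 A
Part 3:
  I_R1 = (V_0 - V_1)/R1 = (15 - 14.84)/2.7 = 0.05973 A
  P_R1 = I_R1² × R1 = (0.05973)² × 2.7 = 0.009634 W
Part 4:
  Power in each resistor, P = (ΔV)²/R:
    P_R1 = (15 - 14.84)²/2.7 = 0.009634 W
    P_R2 = (14.84 - 0)²/270 = 0.8155 W
    P_R3 = (15 - 3.375)²/62000 = 0.00218 W
    P_R4 = (0 - 3.375)²/680 = 0.01676 W
    P_R5 = (14.84 - 3.375)²/2400 = 0.05475 W
  P_total = P_R1 + P_R2 + P_R3 + P_R4 + P_R5 = 0.8988 W

Final answers:
1. V_3 = 3.375 V
2. I_R3 = 0.0001875 A
3. P_R1 = 0.009634 W
4. P_total = 0.8988 W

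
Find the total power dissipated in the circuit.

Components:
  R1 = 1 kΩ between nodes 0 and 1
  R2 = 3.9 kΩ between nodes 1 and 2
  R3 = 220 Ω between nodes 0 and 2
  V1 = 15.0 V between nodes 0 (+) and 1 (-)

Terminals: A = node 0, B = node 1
Nodal analysis, taking node 1 as the 0 V reference.
Source V1 fixes V_0 = 15 V.
KCL at each unknown node (sum of currents leaving = 0; resistances in Ω):
  Node 2: (V_2 - 0)/3900 + (V_2 - 15)/220 = 0
Collecting terms: 0.004802 × V_2 = 0.06818  =>  V_2 = 14.2 V
Power in each resistor, P = (ΔV)²/R:
  P_R1 = (15 - 0)²/1000 = 0.225 W
  P_R2 = (0 - 14.2)²/3900 = 0.0517 W
  P_R3 = (15 - 14.2)²/220 = 0.002916 W
P_total = P_R1 + P_R2 + P_R3 = 0.2796 W

Final answer: 0.2796 W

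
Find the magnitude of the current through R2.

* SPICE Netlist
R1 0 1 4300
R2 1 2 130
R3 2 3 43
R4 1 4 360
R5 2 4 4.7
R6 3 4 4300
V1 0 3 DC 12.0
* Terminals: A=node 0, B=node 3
Nodal analysis, taking node 3 as the 0 V reference.
Source V1 fixes V_0 = 12 V.
KCL at each unknown node (sum of currents leaving = 0; resistances in Ω):
  Node 1: (V_1 - 12)/4300 + (V_1 - V_2)/130 + (V_1 - V_4)/360 = 0
  Node 2: (V_2 - V_1)/130 + (V_2 - 0)/43 + (V_2 - V_4)/4.7 = 0
  Node 4: (V_4 - V_1)/360 + (V_4 - V_2)/4.7 + (V_4 - 0)/4300 = 0
Collecting terms (coefficients in siemens):
  0.0107·V_1 - 0.007692·V_2 - 0.002778·V_4 = 0.002791
  0.2437·V_2 - 0.007692·V_1 - 0.2128·V_4 = 0
  0.2158·V_4 - 0.002778·V_1 - 0.2128·V_2 = 0
Solving these 3 simultaneous equations (Gaussian elimination) gives:
  V_1 = 0.3742 V, V_2 = 0.1151 V, V_4 = 0.1183 V
I_R2 = (V_1 - V_2)/R2 = (0.3742 - 0.1151)/130 = 0.001993 A
|I_R2| = 0.001993 A

Final answer: |I_R2| = 0.001993 A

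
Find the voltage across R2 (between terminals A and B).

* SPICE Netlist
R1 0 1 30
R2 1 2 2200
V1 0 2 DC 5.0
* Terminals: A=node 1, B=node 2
R1 and R2 are in series across V1 (node 0 → node 1 → node 2), and the output A–B is taken across R2, so this is a voltage divider.
Series current: I = V1/(R1 + R2) = 5/(30 + 2200) = 5/2230 = 0.002242 A
V_R2 = I × R2 = V1 × R2/(R1 + R2) = 5 × 2200/2230 = 4.933 V

Final answer: 4.933 V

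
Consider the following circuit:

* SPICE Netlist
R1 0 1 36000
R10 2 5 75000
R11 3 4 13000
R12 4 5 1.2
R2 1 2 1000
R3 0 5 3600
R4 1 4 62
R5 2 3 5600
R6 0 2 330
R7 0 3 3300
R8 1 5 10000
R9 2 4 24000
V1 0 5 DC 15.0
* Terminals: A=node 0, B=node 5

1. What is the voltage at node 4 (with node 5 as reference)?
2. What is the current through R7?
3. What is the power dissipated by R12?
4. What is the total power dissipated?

Nodal analysis, taking node 5 as the 0 V reference.
Source V1 fixes V_0 = 15 V.
KCL at each unknown node (sum of currents leaving = 0; resistances in Ω):
  Node 1: (V_1 - 15)/36000 + (V_1 - V_2)/1000 + (V_1 - V_4)/62 + (V_1 - 0)/10000 = 0
  Node 2: (V_2 - V_1)/1000 + (V_2 - V_3)/5600 + (V_2 - 15)/330 + (V_2 - V_4)/24000 + (V_2 - 0)/75000 = 0
  Node 3: (V_3 - V_2)/5600 + (V_3 - 15)/3300 + (V_3 - V_4)/13000 = 0
  Node 4: (V_4 - V_1)/62 + (V_4 - V_2)/24000 + (V_4 - V_3)/13000 + (V_4 - 0)/1.2 = 0
Collecting terms (coefficients in siemens):
  0.01726·V_1 - 0.001·V_2 - 0.01613·V_4 = 0.0004167
  0.004264·V_2 - 0.001·V_1 - 0.0001786·V_3 - 0.00004167·V_4 = 0.04545
  0.0005585·V_3 - 0.0001786·V_2 - 0.00007692·V_4 = 0.004545
  0.8496·V_4 - 0.01613·V_1 - 0.00004167·V_2 - 0.00007692·V_3 = 0
Solving these 4 simultaneous equations (Gaussian elimination) gives:
  V_1 = 0.6937 V, V_2 = 11.32 V, V_3 = 11.76 V, V_4 = 0.01479 V
Part 1:
  Read off the nodal solution: V_4 = 0.01479 V
Part 2:
  I_R7 = (V_0 - V_3)/R7 = (15 - 11.76)/3300 = 0.0009824 A
  Magnitude: I_R7 = 0.0009824 A
Part 3:
  I_R12 = (V_4 - V_5)/R12 = (0.01479 - 0)/1.2 = 0.01232 A
  P_R12 = I_R12² × R12 = (0.01232)² × 1.2 = 0.0001823 W
Part 4:
  Power in each resistor, P = (ΔV)²/R:
    P_R1 = (15 - 0.6937)²/36000 = 0.005685 W
    P_R2 = (0.6937 - 11.32)²/1000 = 0.1128 W
    P_R3 = (15 - 0)²/3600 = 0.0625 W
    P_R4 = (0.6937 - 0.01479)²/62 = 0.007434 W
    P_R5 = (11.32 - 11.76)²/5600 = 0.00003497 W
    P_R6 = (15 - 11.32)²/330 = 0.04113 W
    P_R7 = (15 - 11.76)²/3300 = 0.003185 W
    P_R8 = (0.6937 - 0)²/10000 = 0.00004812 W
    P_R9 = (11.32 - 0.01479)²/24000 = 0.005321 W
    P_R10 = (11.32 - 0)²/75000 = 0.001707 W
    P_R11 = (11.76 - 0.01479)²/13000 = 0.01061 W
    P_R12 = (0.01479 - 0)²/1.2 = 0.0001823 W
  P_total = P_R1 + P_R2 + P_R3 + P_R4 + P_R5 + P_R6 + P_R7 + P_R8 + P_R9 + P_R10 + P_R11 + P_R12 = 0.2507 W

Final answers:
1. V_4 = 0.01479 V
2. I_R7 = 0.0009824 A
3. P_R12 = 0.0001823 W
4. P_total = 0.2507 W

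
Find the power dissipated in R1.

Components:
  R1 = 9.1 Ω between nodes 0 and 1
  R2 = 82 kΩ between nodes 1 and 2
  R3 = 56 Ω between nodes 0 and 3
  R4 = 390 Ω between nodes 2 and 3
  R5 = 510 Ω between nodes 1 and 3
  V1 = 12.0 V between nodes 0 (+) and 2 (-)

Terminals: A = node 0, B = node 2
Nodal analysis, taking node 2 as the 0 V reference.
Source V1 fixes V_0 = 12 V.
KCL at each unknown node (sum of currents leaving = 0; resistances in Ω):
  Node 1: (V_1 - 12)/9.1 + (V_1 - 0)/82000 + (V_1 - V_3)/510 = 0
  Node 3: (V_3 - 12)/56 + (V_3 - 0)/390 + (V_3 - V_1)/510 = 0
Collecting terms (coefficients in siemens):
  0.1119·V_1 - 0.001961·V_3 = 1.319
  0.02238·V_3 - 0.001961·V_1 = 0.2143
Determinant D = (0.1119)(0.02238) - (-0.001961)(-0.001961) = 0.0025
V_1 = [(1.319)(0.02238) - (-0.001961)(0.2143)]/D = 11.97 V
V_3 = [(0.1119)(0.2143) - (1.319)(-0.001961)]/D = 10.62 V
I_R1 = (V_0 - V_1)/R1 = (12 - 11.97)/9.1 = 0.002796 A
P_R1 = I_R1² × R1 = (0.002796)² × 9.1 = 0.00007114 W

Final answer: 7.114e-05 W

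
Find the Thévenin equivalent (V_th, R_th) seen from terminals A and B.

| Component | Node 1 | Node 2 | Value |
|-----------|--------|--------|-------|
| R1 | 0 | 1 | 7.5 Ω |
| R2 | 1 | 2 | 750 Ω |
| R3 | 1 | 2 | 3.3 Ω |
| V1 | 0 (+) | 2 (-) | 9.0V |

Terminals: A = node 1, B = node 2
Step 1 — V_th is the open-circuit voltage V_A - V_B (nothing connected across the terminals).
Nodal analysis, taking node 2 as the 0 V reference.
Source V1 fixes V_0 = 9 V.
KCL at each unknown node (sum of currents leaving = 0; resistances in Ω):
  Node 1: (V_1 - 9)/7.5 + (V_1 - 0)/750 + (V_1 - 0)/3.3 = 0
Collecting terms: 0.4377 × V_1 = 1.2  =>  V_1 = 2.742 V
V_th = V_1 - V_2 = 2.742 - 0 = 2.742 V
Step 2 — R_th: zero the source — replace V1 by a short circuit (node 2 merges into node 0) — and find the resistance seen between A (node 1) and B (node 0).
Reduce the network between node 1 (A) and node 0 (B) by series/parallel combination:
  Rp1 = R1 ‖ R2 ‖ R3 (parallel, all between nodes 0 and 1) = 1/(1/7.5 + 1/750 + 1/3.3) = 2.285 Ω
R_th = 2.285 Ω

Final answer: V_th = 2.742 V, R_th = 2.285 Ω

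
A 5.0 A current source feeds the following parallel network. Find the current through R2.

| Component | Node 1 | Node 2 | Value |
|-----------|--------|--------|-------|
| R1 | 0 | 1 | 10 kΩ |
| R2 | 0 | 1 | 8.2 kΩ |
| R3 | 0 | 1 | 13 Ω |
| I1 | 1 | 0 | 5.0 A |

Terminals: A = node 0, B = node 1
All resistors sit directly between nodes 0 and 1, so they are in parallel and share one voltage V; the full source current 5 A splits among them.
1/R_par = 1/10000 + 1/8200 + 1/13 = 0.07715 S  =>  R_par = 12.96 Ω
V = I × R_par = 5 × 12.96 = 64.81 V
I_R2 = V/R2 = 64.81/8200 = 0.007904 A

Final answer: 0.007904 A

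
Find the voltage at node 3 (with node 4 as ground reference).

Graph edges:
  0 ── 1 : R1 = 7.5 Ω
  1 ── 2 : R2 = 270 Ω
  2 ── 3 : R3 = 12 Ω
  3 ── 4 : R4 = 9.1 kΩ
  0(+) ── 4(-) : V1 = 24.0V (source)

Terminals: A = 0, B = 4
Nodal analysis, taking node 4 as the 0 V reference.
Source V1 fixes V_0 = 24 V.
KCL at each unknown node (sum of currents leaving = 0; resistances in Ω):
  Node 1: (V_1 - 24)/7.5 + (V_1 - V_2)/270 = 0
  Node 2: (V_2 - V_1)/270 + (V_2 - V_3)/12 = 0
  Node 3: (V_3 - V_2)/12 + (V_3 - 0)/9100 = 0
Collecting terms (coefficients in siemens):
  0.137·V_1 - 0.003704·V_2 = 3.2
  0.08704·V_2 - 0.003704·V_1 - 0.08333·V_3 = 0
  0.08344·V_3 - 0.08333·V_2 = 0
Solving these 3 simultaneous equations (Gaussian elimination) gives:
  V_1 = 23.98 V, V_2 = 23.29 V, V_3 = 23.26 V
The requested potential is V_3 = 23.26 V.

Final answer: V_3 = 23.26 V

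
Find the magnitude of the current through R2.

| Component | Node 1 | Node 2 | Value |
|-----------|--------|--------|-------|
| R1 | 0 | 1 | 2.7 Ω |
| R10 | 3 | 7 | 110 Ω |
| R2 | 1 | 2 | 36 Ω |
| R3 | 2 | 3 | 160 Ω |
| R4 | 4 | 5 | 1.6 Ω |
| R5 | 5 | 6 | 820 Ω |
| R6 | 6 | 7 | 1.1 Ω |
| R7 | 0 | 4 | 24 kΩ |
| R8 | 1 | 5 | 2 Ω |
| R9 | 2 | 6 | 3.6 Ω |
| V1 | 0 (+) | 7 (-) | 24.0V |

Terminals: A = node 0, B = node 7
Nodal analysis, taking node 7 as the 0 V reference.
Source V1 fixes V_0 = 24 V.
KCL at each unknown node (sum of currents leaving = 0; resistances in Ω):
  Node 1: (V_1 - 24)/2.7 + (V_1 - V_2)/36 + (V_1 - V_5)/2 = 0
  Node 2: (V_2 - V_1)/36 + (V_2 - V_3)/160 + (V_2 - V_6)/3.6 = 0
  Node 3: (V_3 - V_2)/160 + (V_3 - 0)/110 = 0
  Node 4: (V_4 - V_5)/1.6 + (V_4 - 24)/24000 = 0
  Node 5: (V_5 - V_4)/1.6 + (V_5 - V_6)/820 + (V_5 - V_1)/2 = 0
  Node 6: (V_6 - V_5)/820 + (V_6 - 0)/1.1 + (V_6 - V_2)/3.6 = 0
Collecting terms (coefficients in siemens):
  0.8981·V_1 - 0.02778·V_2 - 0.5·V_5 = 8.889
  0.3118·V_2 - 0.02778·V_1 - 0.00625·V_3 - 0.2778·V_6 = 0
  0.01534·V_3 - 0.00625·V_2 = 0
  0.625·V_4 - 0.625·V_5 = 0.001
  1.126·V_5 - 0.5·V_1 - 0.625·V_4 - 0.00122·V_6 = 0
  1.188·V_6 - 0.2778·V_2 - 0.00122·V_5 = 0
Solving these 6 simultaneous equations (Gaussian elimination) gives:
  V_1 = 22.44 V, V_2 = 2.577 V, V_3 = 1.05 V, V_4 = 22.39 V
  V_5 = 22.39 V, V_6 = 0.6256 V
I_R2 = (V_1 - V_2)/R2 = (22.44 - 2.577)/36 = 0.5517 A
|I_R2| = 0.5517 A

Final answer: |I_R2| = 0.5517 A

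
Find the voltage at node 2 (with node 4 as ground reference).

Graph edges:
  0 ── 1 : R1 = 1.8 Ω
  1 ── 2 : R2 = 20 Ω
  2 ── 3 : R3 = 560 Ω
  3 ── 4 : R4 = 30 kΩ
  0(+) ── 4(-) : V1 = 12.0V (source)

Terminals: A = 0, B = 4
Nodal analysis, taking node 4 as the 0 V reference.
Source V1 fixes V_0 = 12 V.
KCL at each unknown node (sum of currents leaving = 0; resistances in Ω):
  Node 1: (V_1 - 12)/1.8 + (V_1 - V_2)/20 = 0
  Node 2: (V_2 - V_1)/20 + (V_2 - V_3)/560 = 0
  Node 3: (V_3 - V_2)/560 + (V_3 - 0)/30000 = 0
Collecting terms (coefficients in siemens):
  0.6056·V_1 - 0.05·V_2 = 6.667
  0.05179·V_2 - 0.05·V_1 - 0.001786·V_3 = 0
  0.001819·V_3 - 0.001786·V_2 = 0
Solving these 3 simultaneous equations (Gaussian elimination) gives:
  V_1 = 12 V, V_2 = 11.99 V, V_3 = 11.77 V
The requested potential is V_2 = 11.99 V.

Final answer: V_2 = 11.99 V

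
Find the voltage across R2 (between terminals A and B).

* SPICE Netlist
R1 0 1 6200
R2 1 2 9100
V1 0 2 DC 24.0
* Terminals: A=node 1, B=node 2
R1 and R2 are in series across V1 (node 0 → node 1 → node 2), and the output A–B is taken across R2, so this is a voltage divider.
Series current: I = V1/(R1 + R2) = 24/(6200 + 9100) = 24/15300 = 0.001569 A
V_R2 = I × R2 = V1 × R2/(R1 + R2) = 24 × 9100/15300 = 14.27 V

Final answer: 14.27 V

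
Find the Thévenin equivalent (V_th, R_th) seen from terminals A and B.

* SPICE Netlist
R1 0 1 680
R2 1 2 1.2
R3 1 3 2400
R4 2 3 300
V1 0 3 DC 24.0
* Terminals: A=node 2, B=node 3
Step 1 — V_th is the open-circuit voltage V_A - V_B (nothing connected across the terminals).
Nodal analysis, taking node 3 as the 0 V reference.
Source V1 fixes V_0 = 24 V.
KCL at each unknown node (sum of currents leaving = 0; resistances in Ω):
  Node 1: (V_1 - 24)/680 + (V_1 - V_2)/1.2 + (V_1 - 0)/2400 = 0
  Node 2: (V_2 - V_1)/1.2 + (V_2 - 0)/300 = 0
Collecting terms (coefficients in siemens):
  0.8352·V_1 - 0.8333·V_2 = 0.03529
  0.8367·V_2 - 0.8333·V_1 = 0
Determinant D = (0.8352)(0.8367) - (-0.8333)(-0.8333) = 0.004357
V_1 = [(0.03529)(0.8367) - (-0.8333)(0)]/D = 6.778 V
V_2 = [(0.8352)(0) - (0.03529)(-0.8333)]/D = 6.751 V
V_th = V_2 - V_3 = 6.751 - 0 = 6.751 V
Step 2 — R_th: zero the source — replace V1 by a short circuit (node 3 merges into node 0) — and find the resistance seen between A (node 2) and B (node 0).
Reduce the network between node 2 (A) and node 0 (B) by series/parallel combination:
  Rp1 = R1 ‖ R3 (parallel, both between nodes 0 and 1) = 1/(1/680 + 1/2400) = 529.9 Ω
  Rs1 = R2 + Rp1 (series, joined only at node 1) = 1.2 + 529.9 = 531.1 Ω
  Rp2 = R4 ‖ Rs1 (parallel, both between nodes 0 and 2) = 1/(1/300 + 1/531.1) = 191.7 Ω
R_th = 191.7 Ω

Final answer: V_th = 6.751 V, R_th = 191.7 Ω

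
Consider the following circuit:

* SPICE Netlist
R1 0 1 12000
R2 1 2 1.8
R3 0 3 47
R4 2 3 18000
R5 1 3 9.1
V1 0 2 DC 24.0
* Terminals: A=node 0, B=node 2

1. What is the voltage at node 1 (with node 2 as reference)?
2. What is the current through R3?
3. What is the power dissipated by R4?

Nodal analysis, taking node 2 as the 0 V reference.
Source V1 fixes V_0 = 24 V.
KCL at each unknown node (sum of currents leaving = 0; resistances in Ω):
  Node 1: (V_1 - 24)/12000 + (V_1 - 0)/1.8 + (V_1 - V_3)/9.1 = 0
  Node 3: (V_3 - 24)/47 + (V_3 - 0)/18000 + (V_3 - V_1)/9.1 = 0
Collecting terms (coefficients in siemens):
  0.6655·V_1 - 0.1099·V_3 = 0.002
  0.1312·V_3 - 0.1099·V_1 = 0.5106
Determinant D = (0.6655)(0.1312) - (-0.1099)(-0.1099) = 0.07526
V_1 = [(0.002)(0.1312) - (-0.1099)(0.5106)]/D = 0.7491 V
V_3 = [(0.6655)(0.5106) - (0.002)(-0.1099)]/D = 4.519 V
Part 1:
  Read off the nodal solution: V_1 = 0.7491 V
Part 2:
  I_R3 = (V_0 - V_3)/R3 = (24 - 4.519)/47 = 0.4145 A
  Magnitude: I_R3 = 0.4145 A
Part 3:
  I_R4 = (V_2 - V_3)/R4 = (0 - 4.519)/18000 = -0.000251 A
  P_R4 = I_R4² × R4 = (-0.000251)² × 18000 = 0.001134 W

Final answers:
1. V_1 = 0.7491 V
2. I_R3 = 0.4145 A
3. P_R4 = 0.001134 W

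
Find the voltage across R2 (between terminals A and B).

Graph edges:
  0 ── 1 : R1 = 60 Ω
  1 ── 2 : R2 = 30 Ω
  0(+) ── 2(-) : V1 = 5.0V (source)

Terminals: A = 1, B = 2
R1 and R2 are in series across V1 (node 0 → node 1 → node 2), and the output A–B is taken across R2, so this is a voltage divider.
Series current: I = V1/(R1 + R2) = 5/(60 + 30) = 5/90 = 0.05556 A
V_R2 = I × R2 = V1 × R2/(R1 + R2) = 5 × 30/90 = 1.667 V

Final answer: 1.667 V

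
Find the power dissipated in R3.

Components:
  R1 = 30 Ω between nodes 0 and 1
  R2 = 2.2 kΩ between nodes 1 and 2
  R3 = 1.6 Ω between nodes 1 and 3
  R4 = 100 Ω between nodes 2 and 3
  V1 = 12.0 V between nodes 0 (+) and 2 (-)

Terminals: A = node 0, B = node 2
Nodal analysis, taking node 2 as the 0 V reference.
Source V1 fixes V_0 = 12 V.
KCL at each unknown node (sum of currents leaving = 0; resistances in Ω):
  Node 1: (V_1 - 12)/30 + (V_1 - 0)/2200 + (V_1 - V_3)/1.6 = 0
  Node 3: (V_3 - V_1)/1.6 + (V_3 - 0)/100 = 0
Collecting terms (coefficients in siemens):
  0.6588·V_1 - 0.625·V_3 = 0.4
  0.635·V_3 - 0.625·V_1 = 0
Determinant D = (0.6588)(0.635) - (-0.625)(-0.625) = 0.02771
V_1 = [(0.4)(0.635) - (-0.625)(0)]/D = 9.168 V
V_3 = [(0.6588)(0) - (0.4)(-0.625)]/D = 9.024 V
I_R3 = (V_1 - V_3)/R3 = (9.168 - 9.024)/1.6 = 0.09024 A
P_R3 = I_R3² × R3 = (0.09024)² × 1.6 = 0.01303 W

Final answer: 0.01303 W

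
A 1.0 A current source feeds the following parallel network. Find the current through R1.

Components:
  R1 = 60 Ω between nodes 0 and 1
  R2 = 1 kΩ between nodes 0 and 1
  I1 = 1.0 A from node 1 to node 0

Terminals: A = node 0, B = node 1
All resistors sit directly between nodes 0 and 1, so they are in parallel and share one voltage V; the full source current 1 A splits among them.
1/R_par = 1/60 + 1/1000 = 0.01767 S  =>  R_par = 56.6 Ω
V = I × R_par = 1 × 56.6 = 56.6 V
I_R1 = V/R1 = 56.6/60 = 0.9434 A

Final answer: 0.9434 A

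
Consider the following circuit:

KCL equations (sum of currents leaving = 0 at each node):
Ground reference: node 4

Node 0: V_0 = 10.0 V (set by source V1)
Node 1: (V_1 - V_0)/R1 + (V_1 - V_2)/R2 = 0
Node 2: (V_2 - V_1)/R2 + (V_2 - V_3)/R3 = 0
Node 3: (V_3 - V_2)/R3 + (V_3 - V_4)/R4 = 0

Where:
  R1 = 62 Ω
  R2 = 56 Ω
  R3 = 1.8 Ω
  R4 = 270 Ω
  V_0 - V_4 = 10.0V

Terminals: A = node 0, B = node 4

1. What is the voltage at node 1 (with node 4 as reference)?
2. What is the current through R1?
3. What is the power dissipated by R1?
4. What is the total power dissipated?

Nodal analysis, taking node 4 as the 0 V reference.
Source V1 fixes V_0 = 10 V.
KCL at each unknown node (sum of currents leaving = 0; resistances in Ω):
  Node 1: (V_1 - 10)/62 + (V_1 - V_2)/56 = 0
  Node 2: (V_2 - V_1)/56 + (V_2 - V_3)/1.8 = 0
  Node 3: (V_3 - V_2)/1.8 + (V_3 - 0)/270 = 0
Collecting terms (coefficients in siemens):
  0.03399·V_1 - 0.01786·V_2 = 0.1613
  0.5734·V_2 - 0.01786·V_1 - 0.5556·V_3 = 0
  0.5593·V_3 - 0.5556·V_2 = 0
Solving these 3 simultaneous equations (Gaussian elimination) gives:
  V_1 = 8.409 V, V_2 = 6.973 V, V_3 = 6.927 V
Part 1:
  Read off the nodal solution: V_1 = 8.409 V
Part 2:
  I_R1 = (V_0 - V_1)/R1 = (10 - 8.409)/62 = 0.02565 A
  Magnitude: I_R1 = 0.02565 A
Part 3:
  I_R1 = (V_0 - V_1)/R1 = (10 - 8.409)/62 = 0.02565 A
  P_R1 = I_R1² × R1 = (0.02565)² × 62 = 0.0408 W
Part 4:
  Power in each resistor, P = (ΔV)²/R:
    P_R1 = (10 - 8.409)²/62 = 0.0408 W
    P_R2 = (8.409 - 6.973)²/56 = 0.03686 W
    P_R3 = (6.973 - 6.927)²/1.8 = 0.001185 W
    P_R4 = (6.927 - 0)²/270 = 0.1777 W
  P_total = P_R1 + P_R2 + P_R3 + P_R4 = 0.2565 W

Final answers:
1. V_1 = 8.409 V
2. I_R1 = 0.02565 A
3. P_R1 = 0.0408 W
4. P_total = 0.2565 W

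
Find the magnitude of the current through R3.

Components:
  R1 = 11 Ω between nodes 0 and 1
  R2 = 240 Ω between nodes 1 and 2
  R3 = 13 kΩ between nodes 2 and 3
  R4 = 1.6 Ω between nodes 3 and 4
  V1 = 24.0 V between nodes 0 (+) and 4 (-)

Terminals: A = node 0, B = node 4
Nodal analysis, taking node 4 as the 0 V reference.
Source V1 fixes V_0 = 24 V.
KCL at each unknown node (sum of currents leaving = 0; resistances in Ω):
  Node 1: (V_1 - 24)/11 + (V_1 - V_2)/240 = 0
  Node 2: (V_2 - V_1)/240 + (V_2 - V_3)/13000 = 0
  Node 3: (V_3 - V_2)/13000 + (V_3 - 0)/1.6 = 0
Collecting terms (coefficients in siemens):
  0.09508·V_1 - 0.004167·V_2 = 2.182
  0.004244·V_2 - 0.004167·V_1 - 0.00007692·V_3 = 0
  0.6251·V_3 - 0.00007692·V_2 = 0
Solving these 3 simultaneous equations (Gaussian elimination) gives:
  V_1 = 23.98 V, V_2 = 23.55 V, V_3 = 0.002898 V
I_R3 = (V_2 - V_3)/R3 = (23.55 - 0.002898)/13000 = 0.001811 A
|I_R3| = 0.001811 A

Final answer: |I_R3| = 0.001811 A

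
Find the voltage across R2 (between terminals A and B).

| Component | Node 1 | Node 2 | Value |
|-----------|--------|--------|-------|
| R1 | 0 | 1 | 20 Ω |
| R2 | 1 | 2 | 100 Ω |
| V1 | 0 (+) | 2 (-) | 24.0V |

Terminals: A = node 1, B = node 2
R1 and R2 are in series across V1 (node 0 → node 1 → node 2), and the output A–B is taken across R2, so this is a voltage divider.
Series current: I = V1/(R1 + R2) = 24/(20 + 100) = 24/120 = 0.2 A
V_R2 = I × R2 = V1 × R2/(R1 + R2) = 24 × 100/120 = 20 V

Final answer: 20 V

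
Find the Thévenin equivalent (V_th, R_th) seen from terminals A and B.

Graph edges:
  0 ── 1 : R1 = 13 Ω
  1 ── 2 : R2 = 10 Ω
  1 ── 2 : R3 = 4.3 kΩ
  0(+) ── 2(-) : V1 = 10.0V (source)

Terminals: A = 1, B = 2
Step 1 — V_th is the open-circuit voltage V_A - V_B (nothing connected across the terminals).
Nodal analysis, taking node 2 as the 0 V reference.
Source V1 fixes V_0 = 10 V.
KCL at each unknown node (sum of currents leaving = 0; resistances in Ω):
  Node 1: (V_1 - 10)/13 + (V_1 - 0)/10 + (V_1 - 0)/4300 = 0
Collecting terms: 0.1772 × V_1 = 0.7692  =>  V_1 = 4.342 V
V_th = V_1 - V_2 = 4.342 - 0 = 4.342 V
Step 2 — R_th: zero the source — replace V1 by a short circuit (node 2 merges into node 0) — and find the resistance seen between A (node 1) and B (node 0).
Reduce the network between node 1 (A) and node 0 (B) by series/parallel combination:
  Rp1 = R1 ‖ R2 ‖ R3 (parallel, all between nodes 0 and 1) = 1/(1/13 + 1/10 + 1/4300) = 5.645 Ω
R_th = 5.645 Ω

Final answer: V_th = 4.342 V, R_th = 5.645 Ω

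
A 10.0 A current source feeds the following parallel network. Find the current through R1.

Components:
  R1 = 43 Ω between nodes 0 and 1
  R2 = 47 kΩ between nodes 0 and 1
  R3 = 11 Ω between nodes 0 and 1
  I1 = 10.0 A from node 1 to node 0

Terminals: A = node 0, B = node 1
All resistors sit directly between nodes 0 and 1, so they are in parallel and share one voltage V; the full source current 10 A splits among them.
1/R_par = 1/43 + 1/47000 + 1/11 = 0.1142 S  =>  R_par = 8.758 Ω
V = I × R_par = 10 × 8.758 = 87.58 V
I_R1 = V/R1 = 87.58/43 = 2.037 A

Final answer: 2.037 A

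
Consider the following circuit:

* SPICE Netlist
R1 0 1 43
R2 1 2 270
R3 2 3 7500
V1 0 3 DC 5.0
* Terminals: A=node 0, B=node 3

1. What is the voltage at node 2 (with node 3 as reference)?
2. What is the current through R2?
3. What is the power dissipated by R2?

Nodal analysis, taking node 3 as the 0 V reference.
Source V1 fixes V_0 = 5 V.
KCL at each unknown node (sum of currents leaving = 0; resistances in Ω):
  Node 1: (V_1 - 5)/43 + (V_1 - V_2)/270 = 0
  Node 2: (V_2 - V_1)/270 + (V_2 - 0)/7500 = 0
Collecting terms (coefficients in siemens):
  0.02696·V_1 - 0.003704·V_2 = 0.1163
  0.003837·V_2 - 0.003704·V_1 = 0
Determinant D = (0.02696)(0.003837) - (-0.003704)(-0.003704) = 0.00008973
V_1 = [(0.1163)(0.003837) - (-0.003704)(0)]/D = 4.972 V
V_2 = [(0.02696)(0) - (0.1163)(-0.003704)]/D = 4.8 V
Part 1:
  Read off the nodal solution: V_2 = 4.8 V
Part 2:
  I_R2 = (V_1 - V_2)/R2 = (4.972 - 4.8)/270 = 0.00064 A
  Magnitude: I_R2 = 0.00064 A
Part 3:
  I_R2 = (V_1 - V_2)/R2 = (4.972 - 4.8)/270 = 0.00064 A
  P_R2 = I_R2² × R2 = (0.00064)² × 270 = 0.0001106 W

Final answers:
1. V_2 = 4.8 V
2. I_R2 = 0.00064 A
3. P_R2 = 0.0001106 W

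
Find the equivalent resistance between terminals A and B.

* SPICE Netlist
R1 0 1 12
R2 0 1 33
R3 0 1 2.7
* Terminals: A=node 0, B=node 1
Reduce the network between node 0 (A) and node 1 (B) by series/parallel combination:
  Rp1 = R1 ‖ R2 ‖ R3 (parallel, all between nodes 0 and 1) = 1/(1/12 + 1/33 + 1/2.7) = 2.066 Ω
R_eq = 2.066 Ω

Final answer: 2.066 Ω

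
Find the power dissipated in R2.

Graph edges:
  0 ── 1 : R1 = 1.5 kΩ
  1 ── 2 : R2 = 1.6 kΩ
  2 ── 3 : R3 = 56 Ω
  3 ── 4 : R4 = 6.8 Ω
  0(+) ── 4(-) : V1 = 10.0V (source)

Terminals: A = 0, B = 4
Nodal analysis, taking node 4 as the 0 V reference.
Source V1 fixes V_0 = 10 V.
KCL at each unknown node (sum of currents leaving = 0; resistances in Ω):
  Node 1: (V_1 - 10)/1500 + (V_1 - V_2)/1600 = 0
  Node 2: (V_2 - V_1)/1600 + (V_2 - V_3)/56 = 0
  Node 3: (V_3 - V_2)/56 + (V_3 - 0)/6.8 = 0
Collecting terms (coefficients in siemens):
  0.001292·V_1 - 0.000625·V_2 = 0.006667
  0.01848·V_2 - 0.000625·V_1 - 0.01786·V_3 = 0
  0.1649·V_3 - 0.01786·V_2 = 0
Solving these 3 simultaneous equations (Gaussian elimination) gives:
  V_1 = 5.257 V, V_2 = 0.1986 V, V_3 = 0.0215 V
I_R2 = (V_1 - V_2)/R2 = (5.257 - 0.1986)/1600 = 0.003162 A
P_R2 = I_R2² × R2 = (0.003162)² × 1600 = 0.01599 W

Final answer: 0.01599 W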